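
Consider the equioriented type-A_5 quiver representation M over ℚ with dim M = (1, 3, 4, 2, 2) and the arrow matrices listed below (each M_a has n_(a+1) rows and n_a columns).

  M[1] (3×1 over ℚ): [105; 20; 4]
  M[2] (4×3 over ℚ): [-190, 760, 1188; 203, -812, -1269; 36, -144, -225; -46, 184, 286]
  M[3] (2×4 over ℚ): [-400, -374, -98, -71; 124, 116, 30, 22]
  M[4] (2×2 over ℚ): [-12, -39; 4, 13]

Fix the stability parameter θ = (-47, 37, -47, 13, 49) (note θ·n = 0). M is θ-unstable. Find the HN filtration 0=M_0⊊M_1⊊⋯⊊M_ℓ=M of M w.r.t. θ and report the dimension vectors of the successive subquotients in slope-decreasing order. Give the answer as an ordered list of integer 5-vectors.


Barcode: M ≅ I[1,3], I[2,2], I[2,5], I[3,3], I[3,4], I[5,5]. HN layers by μ_θ (5 steps, strictly decreasing):
  μ^(1)=49; μ^(2)=37; μ^(3)=13; μ^(4)=-5; μ^(5)=-47

((0, 0, 0, 0, 2); (0, 1, 0, 0, 0); (0, 0, 0, 2, 0); (0, 2, 2, 0, 0); (1, 0, 2, 0, 0))


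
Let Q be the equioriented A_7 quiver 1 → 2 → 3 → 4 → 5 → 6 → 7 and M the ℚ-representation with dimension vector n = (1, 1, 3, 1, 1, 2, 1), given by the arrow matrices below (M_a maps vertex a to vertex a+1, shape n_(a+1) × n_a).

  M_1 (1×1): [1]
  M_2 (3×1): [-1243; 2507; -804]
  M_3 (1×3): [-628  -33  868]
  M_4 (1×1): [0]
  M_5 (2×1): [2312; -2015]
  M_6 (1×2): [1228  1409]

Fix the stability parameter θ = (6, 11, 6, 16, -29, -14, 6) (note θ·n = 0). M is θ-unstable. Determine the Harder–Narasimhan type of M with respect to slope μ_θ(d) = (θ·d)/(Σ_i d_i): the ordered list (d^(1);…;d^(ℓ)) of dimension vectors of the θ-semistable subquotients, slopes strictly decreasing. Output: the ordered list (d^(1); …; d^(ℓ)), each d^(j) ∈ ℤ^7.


Via rank(M_{q-1}∘⋯∘M_p): M ≅ I[1,4], I[3,3]^2, I[5,7], I[6,6].
μ_θ-semistable layers: μ^(1)=16; μ^(2)=17/2; μ^(3)=6; μ^(4)=-14; μ^(5)=-29

((0, 0, 0, 1, 0, 0, 0); (0, 1, 1, 0, 0, 0, 0); (1, 0, 2, 0, 0, 0, 1); (0, 0, 0, 0, 0, 2, 0); (0, 0, 0, 0, 1, 0, 0))


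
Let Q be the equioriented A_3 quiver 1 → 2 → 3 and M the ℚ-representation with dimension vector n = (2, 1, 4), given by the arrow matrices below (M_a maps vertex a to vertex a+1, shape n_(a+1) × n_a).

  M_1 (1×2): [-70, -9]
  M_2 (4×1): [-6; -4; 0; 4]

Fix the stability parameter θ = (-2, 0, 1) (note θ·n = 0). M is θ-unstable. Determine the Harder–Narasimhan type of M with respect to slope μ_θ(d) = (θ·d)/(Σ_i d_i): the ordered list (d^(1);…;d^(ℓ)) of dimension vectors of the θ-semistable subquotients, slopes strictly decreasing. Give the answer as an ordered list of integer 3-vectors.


Barcode: M ≅ I[1,1], I[1,3], I[3,3]^3. HN layers by μ_θ (3 steps, strictly decreasing):
  μ^(1)=1; μ^(2)=0; μ^(3)=-2

((0, 0, 4); (0, 1, 0); (2, 0, 0))


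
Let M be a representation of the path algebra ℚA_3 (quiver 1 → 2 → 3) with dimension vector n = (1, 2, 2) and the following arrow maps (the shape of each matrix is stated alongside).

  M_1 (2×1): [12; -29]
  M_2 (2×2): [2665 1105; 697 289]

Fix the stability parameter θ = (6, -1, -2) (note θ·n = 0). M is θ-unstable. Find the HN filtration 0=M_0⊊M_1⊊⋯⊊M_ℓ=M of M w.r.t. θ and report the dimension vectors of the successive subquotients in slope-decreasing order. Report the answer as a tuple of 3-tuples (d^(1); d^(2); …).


Barcode: M ≅ I[1,3], I[2,2], I[3,3]. HN layers by μ_θ (3 steps, strictly decreasing):
  μ^(1)=1; μ^(2)=-1; μ^(3)=-2

((1, 1, 1); (0, 1, 0); (0, 0, 1))


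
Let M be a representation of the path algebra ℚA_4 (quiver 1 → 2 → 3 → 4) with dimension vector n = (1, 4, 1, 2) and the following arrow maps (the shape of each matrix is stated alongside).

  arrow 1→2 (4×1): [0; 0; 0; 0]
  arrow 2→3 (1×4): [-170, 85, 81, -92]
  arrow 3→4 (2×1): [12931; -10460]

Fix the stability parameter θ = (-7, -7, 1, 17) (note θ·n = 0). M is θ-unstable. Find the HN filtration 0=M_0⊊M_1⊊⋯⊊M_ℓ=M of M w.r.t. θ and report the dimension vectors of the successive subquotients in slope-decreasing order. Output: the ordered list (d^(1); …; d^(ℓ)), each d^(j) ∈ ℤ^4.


Interval decomposition of M: I[1,1], I[2,2]^3, I[2,4], I[4,4].
HN type (ℓ=3): μ^(1)=17; μ^(2)=1; μ^(3)=-7

((0, 0, 0, 2); (0, 0, 1, 0); (1, 4, 0, 0))


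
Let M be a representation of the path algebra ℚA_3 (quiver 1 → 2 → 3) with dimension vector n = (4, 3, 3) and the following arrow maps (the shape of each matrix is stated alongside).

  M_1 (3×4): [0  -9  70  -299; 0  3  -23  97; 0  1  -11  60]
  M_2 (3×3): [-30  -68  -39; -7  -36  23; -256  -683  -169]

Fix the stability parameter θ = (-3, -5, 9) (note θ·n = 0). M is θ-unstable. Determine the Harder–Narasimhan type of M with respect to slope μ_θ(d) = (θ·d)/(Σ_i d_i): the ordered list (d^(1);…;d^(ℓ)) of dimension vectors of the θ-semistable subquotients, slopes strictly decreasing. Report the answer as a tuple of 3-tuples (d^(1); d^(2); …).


Barcode: M ≅ I[1,1], I[1,3]^3. HN layers by μ_θ (3 steps, strictly decreasing):
  μ^(1)=9; μ^(2)=-3; μ^(3)=-4

((0, 0, 3); (1, 0, 0); (3, 3, 0))


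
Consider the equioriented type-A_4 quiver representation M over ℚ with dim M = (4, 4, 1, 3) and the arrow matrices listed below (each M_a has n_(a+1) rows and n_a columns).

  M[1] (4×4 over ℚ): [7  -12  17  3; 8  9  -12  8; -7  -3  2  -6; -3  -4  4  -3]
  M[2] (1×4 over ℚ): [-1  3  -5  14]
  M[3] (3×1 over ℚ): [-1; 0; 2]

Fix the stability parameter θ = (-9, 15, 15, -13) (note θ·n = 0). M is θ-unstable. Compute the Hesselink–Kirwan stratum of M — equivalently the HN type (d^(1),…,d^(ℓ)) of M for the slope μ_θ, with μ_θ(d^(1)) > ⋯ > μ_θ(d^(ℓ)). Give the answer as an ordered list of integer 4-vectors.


Via rank(M_{q-1}∘⋯∘M_p): M ≅ I[1,2]^3, I[1,4], I[4,4]^2.
μ_θ-semistable layers: μ^(1)=15; μ^(2)=17/3; μ^(3)=-9; μ^(4)=-13

((0, 3, 0, 0); (0, 1, 1, 1); (4, 0, 0, 0); (0, 0, 0, 2))


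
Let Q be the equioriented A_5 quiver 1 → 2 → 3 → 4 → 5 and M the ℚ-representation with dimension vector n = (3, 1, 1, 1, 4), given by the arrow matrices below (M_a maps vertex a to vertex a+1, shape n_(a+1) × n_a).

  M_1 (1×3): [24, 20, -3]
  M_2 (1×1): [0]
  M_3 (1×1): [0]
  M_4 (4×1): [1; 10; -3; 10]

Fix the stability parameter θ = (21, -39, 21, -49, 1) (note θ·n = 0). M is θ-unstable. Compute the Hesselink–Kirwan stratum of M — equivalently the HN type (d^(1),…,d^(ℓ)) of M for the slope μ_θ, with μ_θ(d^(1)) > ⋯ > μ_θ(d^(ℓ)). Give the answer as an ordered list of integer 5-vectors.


Barcode: M ≅ I[1,1]^2, I[1,2], I[3,3], I[4,5], I[5,5]^3. HN layers by μ_θ (4 steps, strictly decreasing):
  μ^(1)=21; μ^(2)=1; μ^(3)=-9; μ^(4)=-49

((2, 0, 1, 0, 0); (0, 0, 0, 0, 4); (1, 1, 0, 0, 0); (0, 0, 0, 1, 0))


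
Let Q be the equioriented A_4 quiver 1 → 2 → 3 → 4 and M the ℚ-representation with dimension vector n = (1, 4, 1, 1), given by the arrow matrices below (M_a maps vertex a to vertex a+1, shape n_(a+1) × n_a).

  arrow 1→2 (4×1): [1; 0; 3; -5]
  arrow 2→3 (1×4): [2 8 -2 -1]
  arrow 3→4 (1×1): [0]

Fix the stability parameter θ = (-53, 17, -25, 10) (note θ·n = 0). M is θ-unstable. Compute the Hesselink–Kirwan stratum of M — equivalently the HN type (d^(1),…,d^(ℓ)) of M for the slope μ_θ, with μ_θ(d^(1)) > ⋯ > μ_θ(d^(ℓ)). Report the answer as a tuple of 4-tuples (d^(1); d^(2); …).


Via rank(M_{q-1}∘⋯∘M_p): M ≅ I[1,3], I[2,2]^3, I[4,4].
μ_θ-semistable layers: μ^(1)=17; μ^(2)=10; μ^(3)=-4; μ^(4)=-53

((0, 3, 0, 0); (0, 0, 0, 1); (0, 1, 1, 0); (1, 0, 0, 0))


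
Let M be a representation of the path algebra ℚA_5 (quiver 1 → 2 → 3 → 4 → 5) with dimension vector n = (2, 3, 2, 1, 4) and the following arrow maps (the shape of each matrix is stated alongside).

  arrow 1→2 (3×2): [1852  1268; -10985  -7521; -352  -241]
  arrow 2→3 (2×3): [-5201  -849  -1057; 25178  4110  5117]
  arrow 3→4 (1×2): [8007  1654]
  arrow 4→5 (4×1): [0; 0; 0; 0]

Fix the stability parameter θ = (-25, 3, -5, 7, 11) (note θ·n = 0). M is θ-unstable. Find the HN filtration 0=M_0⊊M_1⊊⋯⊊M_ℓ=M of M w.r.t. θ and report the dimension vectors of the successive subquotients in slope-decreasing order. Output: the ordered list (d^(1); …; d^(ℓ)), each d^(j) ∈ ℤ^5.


Barcode: M ≅ I[1,3], I[1,4], I[2,2], I[5,5]^4. HN layers by μ_θ (5 steps, strictly decreasing):
  μ^(1)=11; μ^(2)=7; μ^(3)=3; μ^(4)=-1; μ^(5)=-25

((0, 0, 0, 0, 4); (0, 0, 0, 1, 0); (0, 1, 0, 0, 0); (0, 2, 2, 0, 0); (2, 0, 0, 0, 0))


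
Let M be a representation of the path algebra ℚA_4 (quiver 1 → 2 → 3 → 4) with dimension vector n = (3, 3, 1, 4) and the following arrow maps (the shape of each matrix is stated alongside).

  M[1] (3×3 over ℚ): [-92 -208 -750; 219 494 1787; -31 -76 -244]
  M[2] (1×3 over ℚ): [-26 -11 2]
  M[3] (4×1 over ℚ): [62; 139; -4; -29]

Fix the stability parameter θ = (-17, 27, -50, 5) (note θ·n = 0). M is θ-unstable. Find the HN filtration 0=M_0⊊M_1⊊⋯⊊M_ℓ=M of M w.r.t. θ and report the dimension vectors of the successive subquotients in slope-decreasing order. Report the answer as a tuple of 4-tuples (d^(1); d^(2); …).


Interval decomposition of M: I[1,2]^2, I[1,4], I[4,4]^3.
HN type (ℓ=4): μ^(1)=27; μ^(2)=5; μ^(3)=-23/2; μ^(4)=-17

((0, 2, 0, 0); (0, 0, 0, 4); (0, 1, 1, 0); (3, 0, 0, 0))


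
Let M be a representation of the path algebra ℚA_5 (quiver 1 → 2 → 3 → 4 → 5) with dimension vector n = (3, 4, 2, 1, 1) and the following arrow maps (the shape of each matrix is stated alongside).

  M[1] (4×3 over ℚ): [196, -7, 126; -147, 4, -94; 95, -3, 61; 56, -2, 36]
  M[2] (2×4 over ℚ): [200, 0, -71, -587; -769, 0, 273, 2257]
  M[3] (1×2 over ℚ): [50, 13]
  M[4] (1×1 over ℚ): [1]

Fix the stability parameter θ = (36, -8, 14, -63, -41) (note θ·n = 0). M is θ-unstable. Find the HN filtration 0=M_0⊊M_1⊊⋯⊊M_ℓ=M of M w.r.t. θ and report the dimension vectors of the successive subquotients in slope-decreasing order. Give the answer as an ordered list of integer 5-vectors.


Interval decomposition of M: I[1,2], I[1,3], I[1,5], I[2,2].
HN type (ℓ=3): μ^(1)=14; μ^(2)=-8; μ^(3)=-62/5

((2, 2, 1, 0, 0); (0, 1, 0, 0, 0); (1, 1, 1, 1, 1))


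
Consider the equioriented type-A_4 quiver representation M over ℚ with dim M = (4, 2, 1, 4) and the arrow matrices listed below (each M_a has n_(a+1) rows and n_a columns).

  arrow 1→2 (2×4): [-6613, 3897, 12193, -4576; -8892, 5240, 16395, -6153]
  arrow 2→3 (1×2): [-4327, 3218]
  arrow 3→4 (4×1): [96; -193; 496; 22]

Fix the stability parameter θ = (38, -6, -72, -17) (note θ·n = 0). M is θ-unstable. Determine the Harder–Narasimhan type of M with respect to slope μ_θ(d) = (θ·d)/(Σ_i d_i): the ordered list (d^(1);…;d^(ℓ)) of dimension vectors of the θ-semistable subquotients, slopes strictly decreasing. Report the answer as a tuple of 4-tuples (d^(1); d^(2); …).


Barcode: M ≅ I[1,1]^2, I[1,2], I[1,4], I[4,4]^3. HN layers by μ_θ (4 steps, strictly decreasing):
  μ^(1)=38; μ^(2)=16; μ^(3)=-57/4; μ^(4)=-17

((2, 0, 0, 0); (1, 1, 0, 0); (1, 1, 1, 1); (0, 0, 0, 3))


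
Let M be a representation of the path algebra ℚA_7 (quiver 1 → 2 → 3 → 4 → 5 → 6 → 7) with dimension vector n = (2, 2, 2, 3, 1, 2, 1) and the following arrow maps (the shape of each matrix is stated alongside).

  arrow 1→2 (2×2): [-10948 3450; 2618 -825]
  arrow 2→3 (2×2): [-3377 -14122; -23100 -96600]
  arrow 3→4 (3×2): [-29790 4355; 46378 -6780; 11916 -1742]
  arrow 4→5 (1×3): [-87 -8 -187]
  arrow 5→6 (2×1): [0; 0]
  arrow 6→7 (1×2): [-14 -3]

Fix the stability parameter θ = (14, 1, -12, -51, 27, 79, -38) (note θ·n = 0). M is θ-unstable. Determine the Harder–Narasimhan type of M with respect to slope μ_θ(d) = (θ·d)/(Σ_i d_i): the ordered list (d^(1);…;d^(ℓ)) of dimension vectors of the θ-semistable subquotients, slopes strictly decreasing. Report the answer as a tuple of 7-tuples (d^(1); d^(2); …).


Interval decomposition of M: I[1,1], I[1,2], I[2,5], I[3,4], I[4,4], I[6,6], I[6,7].
HN type (ℓ=8): μ^(1)=79; μ^(2)=27; μ^(3)=41/2; μ^(4)=14; μ^(5)=15/2; μ^(6)=-62/3; μ^(7)=-63/2; μ^(8)=-51

((0, 0, 0, 0, 0, 1, 0); (0, 0, 0, 0, 1, 0, 0); (0, 0, 0, 0, 0, 1, 1); (1, 0, 0, 0, 0, 0, 0); (1, 1, 0, 0, 0, 0, 0); (0, 1, 1, 1, 0, 0, 0); (0, 0, 1, 1, 0, 0, 0); (0, 0, 0, 1, 0, 0, 0))


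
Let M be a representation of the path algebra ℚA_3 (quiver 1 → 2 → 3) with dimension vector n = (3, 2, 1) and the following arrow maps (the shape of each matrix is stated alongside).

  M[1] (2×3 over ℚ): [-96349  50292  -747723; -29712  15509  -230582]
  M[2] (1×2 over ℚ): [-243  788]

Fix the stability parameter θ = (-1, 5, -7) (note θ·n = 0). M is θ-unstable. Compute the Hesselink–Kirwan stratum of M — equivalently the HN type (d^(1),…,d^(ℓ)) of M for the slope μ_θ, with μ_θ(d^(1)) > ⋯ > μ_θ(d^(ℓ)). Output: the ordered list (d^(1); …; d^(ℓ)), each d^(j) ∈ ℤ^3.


Barcode: M ≅ I[1,1], I[1,2], I[1,3]. HN layers by μ_θ (2 steps, strictly decreasing):
  μ^(1)=5; μ^(2)=-1

((0, 1, 0); (3, 1, 1))


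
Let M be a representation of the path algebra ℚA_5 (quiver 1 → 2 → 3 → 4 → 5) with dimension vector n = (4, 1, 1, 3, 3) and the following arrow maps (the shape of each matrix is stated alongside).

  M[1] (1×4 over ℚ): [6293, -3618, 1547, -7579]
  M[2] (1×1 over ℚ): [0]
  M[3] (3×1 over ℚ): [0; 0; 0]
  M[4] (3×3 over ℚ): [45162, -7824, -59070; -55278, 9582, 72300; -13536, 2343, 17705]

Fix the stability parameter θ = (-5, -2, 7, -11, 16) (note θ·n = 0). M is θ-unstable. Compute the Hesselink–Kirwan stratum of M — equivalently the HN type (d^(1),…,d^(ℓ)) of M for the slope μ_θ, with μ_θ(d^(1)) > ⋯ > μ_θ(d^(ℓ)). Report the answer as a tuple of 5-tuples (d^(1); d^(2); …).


Via rank(M_{q-1}∘⋯∘M_p): M ≅ I[1,1]^3, I[1,2], I[3,3], I[4,4], I[4,5]^2, I[5,5].
μ_θ-semistable layers: μ^(1)=16; μ^(2)=7; μ^(3)=-2; μ^(4)=-5; μ^(5)=-11

((0, 0, 0, 0, 3); (0, 0, 1, 0, 0); (0, 1, 0, 0, 0); (4, 0, 0, 0, 0); (0, 0, 0, 3, 0))


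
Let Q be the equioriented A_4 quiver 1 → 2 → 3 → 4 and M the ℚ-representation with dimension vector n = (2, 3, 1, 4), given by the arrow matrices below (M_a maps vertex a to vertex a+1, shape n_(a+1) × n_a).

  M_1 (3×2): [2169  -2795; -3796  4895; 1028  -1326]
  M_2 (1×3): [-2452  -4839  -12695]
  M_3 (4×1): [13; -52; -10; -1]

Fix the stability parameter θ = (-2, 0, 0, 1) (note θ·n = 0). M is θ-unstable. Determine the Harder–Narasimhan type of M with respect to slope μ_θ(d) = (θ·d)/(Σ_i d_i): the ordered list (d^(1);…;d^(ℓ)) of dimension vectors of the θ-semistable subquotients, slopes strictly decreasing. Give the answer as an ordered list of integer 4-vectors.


Barcode: M ≅ I[1,2], I[1,4], I[2,2], I[4,4]^3. HN layers by μ_θ (3 steps, strictly decreasing):
  μ^(1)=1; μ^(2)=0; μ^(3)=-2

((0, 0, 0, 4); (0, 3, 1, 0); (2, 0, 0, 0))


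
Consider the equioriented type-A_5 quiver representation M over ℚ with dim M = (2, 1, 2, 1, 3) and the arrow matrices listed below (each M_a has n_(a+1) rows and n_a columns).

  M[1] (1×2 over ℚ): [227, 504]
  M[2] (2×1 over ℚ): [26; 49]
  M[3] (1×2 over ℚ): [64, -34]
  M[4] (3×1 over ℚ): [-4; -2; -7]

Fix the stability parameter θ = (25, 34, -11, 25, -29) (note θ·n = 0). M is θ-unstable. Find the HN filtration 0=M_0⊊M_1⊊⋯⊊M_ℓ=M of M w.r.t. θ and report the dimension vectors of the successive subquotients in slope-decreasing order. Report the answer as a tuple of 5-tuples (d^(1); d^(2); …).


Interval decomposition of M: I[1,1], I[1,5], I[3,3], I[5,5]^2.
HN type (ℓ=4): μ^(1)=25; μ^(2)=44/5; μ^(3)=-11; μ^(4)=-29

((1, 0, 0, 0, 0); (1, 1, 1, 1, 1); (0, 0, 1, 0, 0); (0, 0, 0, 0, 2))


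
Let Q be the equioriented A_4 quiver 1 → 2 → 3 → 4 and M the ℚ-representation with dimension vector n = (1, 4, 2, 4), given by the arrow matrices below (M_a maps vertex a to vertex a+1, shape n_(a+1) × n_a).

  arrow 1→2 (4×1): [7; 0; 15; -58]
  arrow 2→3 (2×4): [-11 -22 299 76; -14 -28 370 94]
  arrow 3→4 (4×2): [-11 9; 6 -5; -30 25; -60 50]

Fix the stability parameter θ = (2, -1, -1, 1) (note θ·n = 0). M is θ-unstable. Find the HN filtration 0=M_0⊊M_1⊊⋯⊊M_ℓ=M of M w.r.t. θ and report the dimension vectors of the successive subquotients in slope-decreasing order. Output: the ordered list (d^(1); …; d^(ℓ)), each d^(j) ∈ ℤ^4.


Interval decomposition of M: I[1,2], I[2,2], I[2,4]^2, I[4,4]^2.
HN type (ℓ=3): μ^(1)=1; μ^(2)=1/2; μ^(3)=-1

((0, 0, 0, 4); (1, 1, 0, 0); (0, 3, 2, 0))


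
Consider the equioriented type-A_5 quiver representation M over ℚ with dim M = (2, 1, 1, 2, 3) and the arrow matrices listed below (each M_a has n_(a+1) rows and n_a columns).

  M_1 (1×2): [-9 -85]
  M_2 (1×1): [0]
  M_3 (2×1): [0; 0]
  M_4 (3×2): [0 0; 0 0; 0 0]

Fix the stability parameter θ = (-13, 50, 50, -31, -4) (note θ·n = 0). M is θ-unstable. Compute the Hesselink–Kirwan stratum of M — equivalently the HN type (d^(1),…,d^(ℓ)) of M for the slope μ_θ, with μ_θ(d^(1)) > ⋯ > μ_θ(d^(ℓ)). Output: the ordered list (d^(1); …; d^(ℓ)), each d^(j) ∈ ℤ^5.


Via rank(M_{q-1}∘⋯∘M_p): M ≅ I[1,1], I[1,2], I[3,3], I[4,4]^2, I[5,5]^3.
μ_θ-semistable layers: μ^(1)=50; μ^(2)=-4; μ^(3)=-13; μ^(4)=-31

((0, 1, 1, 0, 0); (0, 0, 0, 0, 3); (2, 0, 0, 0, 0); (0, 0, 0, 2, 0))


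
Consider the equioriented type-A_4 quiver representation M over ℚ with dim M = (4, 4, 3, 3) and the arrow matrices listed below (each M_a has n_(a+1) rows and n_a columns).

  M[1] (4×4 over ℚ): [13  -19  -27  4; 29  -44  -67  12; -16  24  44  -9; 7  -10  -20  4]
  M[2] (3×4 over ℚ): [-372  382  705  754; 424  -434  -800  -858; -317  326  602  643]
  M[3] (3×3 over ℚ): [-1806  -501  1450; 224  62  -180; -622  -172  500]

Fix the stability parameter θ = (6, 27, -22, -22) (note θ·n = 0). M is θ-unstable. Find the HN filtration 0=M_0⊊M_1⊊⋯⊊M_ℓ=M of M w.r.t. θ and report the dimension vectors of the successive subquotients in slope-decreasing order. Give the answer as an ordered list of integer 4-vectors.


Interval decomposition of M: I[1,2], I[1,3], I[1,4]^2, I[4,4].
HN type (ℓ=5): μ^(1)=27; μ^(2)=6; μ^(3)=11/3; μ^(4)=-11/4; μ^(5)=-22

((0, 1, 0, 0); (1, 0, 0, 0); (1, 1, 1, 0); (2, 2, 2, 2); (0, 0, 0, 1))


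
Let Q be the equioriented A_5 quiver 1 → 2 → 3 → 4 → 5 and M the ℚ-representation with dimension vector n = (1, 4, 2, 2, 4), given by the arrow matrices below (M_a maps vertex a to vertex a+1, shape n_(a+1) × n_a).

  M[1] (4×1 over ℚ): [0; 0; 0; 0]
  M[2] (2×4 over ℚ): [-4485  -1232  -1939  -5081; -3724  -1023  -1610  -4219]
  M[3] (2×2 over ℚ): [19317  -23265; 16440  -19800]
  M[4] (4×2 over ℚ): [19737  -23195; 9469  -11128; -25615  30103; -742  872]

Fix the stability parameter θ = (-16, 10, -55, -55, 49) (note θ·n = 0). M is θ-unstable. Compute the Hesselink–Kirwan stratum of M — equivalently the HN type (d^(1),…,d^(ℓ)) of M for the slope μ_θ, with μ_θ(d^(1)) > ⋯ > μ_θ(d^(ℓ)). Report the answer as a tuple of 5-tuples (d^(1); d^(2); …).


Interval decomposition of M: I[1,1], I[2,2]^2, I[2,3], I[2,5], I[4,5], I[5,5]^2.
HN type (ℓ=6): μ^(1)=49; μ^(2)=10; μ^(3)=-16; μ^(4)=-45/2; μ^(5)=-100/3; μ^(6)=-55

((0, 0, 0, 0, 4); (0, 2, 0, 0, 0); (1, 0, 0, 0, 0); (0, 1, 1, 0, 0); (0, 1, 1, 1, 0); (0, 0, 0, 1, 0))


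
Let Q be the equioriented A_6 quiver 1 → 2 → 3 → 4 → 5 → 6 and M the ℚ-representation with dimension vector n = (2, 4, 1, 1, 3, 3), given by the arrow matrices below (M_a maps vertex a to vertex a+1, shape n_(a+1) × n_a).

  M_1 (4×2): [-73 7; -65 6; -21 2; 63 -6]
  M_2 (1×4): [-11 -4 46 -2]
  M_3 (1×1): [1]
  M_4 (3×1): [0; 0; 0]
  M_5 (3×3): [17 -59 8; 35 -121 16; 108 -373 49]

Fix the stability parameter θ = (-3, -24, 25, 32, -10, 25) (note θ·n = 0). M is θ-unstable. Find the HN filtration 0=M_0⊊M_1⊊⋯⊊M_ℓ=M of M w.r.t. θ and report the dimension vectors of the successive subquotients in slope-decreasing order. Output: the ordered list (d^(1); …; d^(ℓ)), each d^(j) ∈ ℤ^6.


Barcode: M ≅ I[1,2], I[1,4], I[2,2]^2, I[5,5], I[5,6]^2, I[6,6]. HN layers by μ_θ (5 steps, strictly decreasing):
  μ^(1)=32; μ^(2)=25; μ^(3)=-10; μ^(4)=-27/2; μ^(5)=-24

((0, 0, 0, 1, 0, 0); (0, 0, 1, 0, 0, 3); (0, 0, 0, 0, 3, 0); (2, 2, 0, 0, 0, 0); (0, 2, 0, 0, 0, 0))


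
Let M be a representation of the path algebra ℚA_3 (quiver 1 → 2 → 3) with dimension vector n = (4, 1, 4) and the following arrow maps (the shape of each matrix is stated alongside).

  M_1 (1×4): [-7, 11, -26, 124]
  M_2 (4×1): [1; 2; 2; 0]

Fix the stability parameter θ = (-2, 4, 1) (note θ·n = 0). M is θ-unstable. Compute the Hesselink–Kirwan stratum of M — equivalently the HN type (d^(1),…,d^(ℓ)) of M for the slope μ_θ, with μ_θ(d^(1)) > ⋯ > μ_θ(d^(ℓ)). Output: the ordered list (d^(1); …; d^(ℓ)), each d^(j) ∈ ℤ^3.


Via rank(M_{q-1}∘⋯∘M_p): M ≅ I[1,1]^3, I[1,3], I[3,3]^3.
μ_θ-semistable layers: μ^(1)=5/2; μ^(2)=1; μ^(3)=-2

((0, 1, 1); (0, 0, 3); (4, 0, 0))


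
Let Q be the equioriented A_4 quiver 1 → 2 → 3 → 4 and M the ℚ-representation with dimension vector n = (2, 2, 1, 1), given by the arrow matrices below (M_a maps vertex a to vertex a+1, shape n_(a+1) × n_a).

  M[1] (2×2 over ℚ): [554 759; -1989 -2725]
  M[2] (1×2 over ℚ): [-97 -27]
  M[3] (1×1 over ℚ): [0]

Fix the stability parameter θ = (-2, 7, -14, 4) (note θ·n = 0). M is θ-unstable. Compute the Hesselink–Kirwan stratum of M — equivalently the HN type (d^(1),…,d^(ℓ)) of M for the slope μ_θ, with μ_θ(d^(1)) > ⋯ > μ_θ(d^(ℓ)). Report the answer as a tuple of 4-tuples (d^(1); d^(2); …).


Via rank(M_{q-1}∘⋯∘M_p): M ≅ I[1,2], I[1,3], I[4,4].
μ_θ-semistable layers: μ^(1)=7; μ^(2)=4; μ^(3)=-2; μ^(4)=-3

((0, 1, 0, 0); (0, 0, 0, 1); (1, 0, 0, 0); (1, 1, 1, 0))


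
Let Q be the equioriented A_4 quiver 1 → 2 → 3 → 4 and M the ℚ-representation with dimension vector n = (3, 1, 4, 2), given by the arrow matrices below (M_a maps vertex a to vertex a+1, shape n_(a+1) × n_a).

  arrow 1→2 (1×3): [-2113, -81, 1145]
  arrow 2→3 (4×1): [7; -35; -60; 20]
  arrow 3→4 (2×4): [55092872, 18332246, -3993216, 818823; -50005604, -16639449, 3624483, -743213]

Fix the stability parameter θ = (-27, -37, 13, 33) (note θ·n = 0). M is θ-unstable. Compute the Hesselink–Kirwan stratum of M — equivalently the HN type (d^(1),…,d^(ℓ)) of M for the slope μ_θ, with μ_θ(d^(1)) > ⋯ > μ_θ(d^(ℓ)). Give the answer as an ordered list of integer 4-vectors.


Interval decomposition of M: I[1,1]^2, I[1,4], I[3,3]^2, I[3,4].
HN type (ℓ=4): μ^(1)=33; μ^(2)=13; μ^(3)=-27; μ^(4)=-32

((0, 0, 0, 2); (0, 0, 4, 0); (2, 0, 0, 0); (1, 1, 0, 0))


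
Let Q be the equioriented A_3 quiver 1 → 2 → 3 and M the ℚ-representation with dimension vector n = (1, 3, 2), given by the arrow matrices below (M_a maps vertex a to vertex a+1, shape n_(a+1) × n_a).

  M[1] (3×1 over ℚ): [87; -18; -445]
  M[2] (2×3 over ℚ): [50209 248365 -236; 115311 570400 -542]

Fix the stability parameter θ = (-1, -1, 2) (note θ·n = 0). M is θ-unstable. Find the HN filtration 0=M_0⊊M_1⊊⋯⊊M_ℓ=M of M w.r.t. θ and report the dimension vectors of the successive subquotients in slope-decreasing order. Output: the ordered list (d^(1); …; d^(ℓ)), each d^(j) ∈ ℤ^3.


Via rank(M_{q-1}∘⋯∘M_p): M ≅ I[1,3], I[2,2], I[2,3].
μ_θ-semistable layers: μ^(1)=2; μ^(2)=-1

((0, 0, 2); (1, 3, 0))


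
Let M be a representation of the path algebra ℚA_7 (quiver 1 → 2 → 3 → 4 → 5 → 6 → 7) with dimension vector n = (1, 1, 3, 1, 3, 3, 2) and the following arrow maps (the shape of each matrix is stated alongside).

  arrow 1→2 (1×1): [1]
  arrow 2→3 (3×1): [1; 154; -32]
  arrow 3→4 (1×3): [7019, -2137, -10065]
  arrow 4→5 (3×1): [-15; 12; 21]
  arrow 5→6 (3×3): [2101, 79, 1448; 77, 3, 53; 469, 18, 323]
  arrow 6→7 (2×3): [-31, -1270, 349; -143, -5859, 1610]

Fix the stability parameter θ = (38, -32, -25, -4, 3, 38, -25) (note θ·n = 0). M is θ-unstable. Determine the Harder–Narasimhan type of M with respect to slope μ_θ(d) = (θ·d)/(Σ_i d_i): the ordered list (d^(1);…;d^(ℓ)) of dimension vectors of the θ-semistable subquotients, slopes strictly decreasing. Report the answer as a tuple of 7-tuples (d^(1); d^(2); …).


Interval decomposition of M: I[1,7], I[3,3]^2, I[5,6], I[5,7].
HN type (ℓ=6): μ^(1)=38; μ^(2)=13/2; μ^(3)=3; μ^(4)=-4; μ^(5)=-19/3; μ^(6)=-25

((0, 0, 0, 0, 0, 1, 0); (0, 0, 0, 0, 0, 2, 2); (0, 0, 0, 0, 3, 0, 0); (0, 0, 0, 1, 0, 0, 0); (1, 1, 1, 0, 0, 0, 0); (0, 0, 2, 0, 0, 0, 0))


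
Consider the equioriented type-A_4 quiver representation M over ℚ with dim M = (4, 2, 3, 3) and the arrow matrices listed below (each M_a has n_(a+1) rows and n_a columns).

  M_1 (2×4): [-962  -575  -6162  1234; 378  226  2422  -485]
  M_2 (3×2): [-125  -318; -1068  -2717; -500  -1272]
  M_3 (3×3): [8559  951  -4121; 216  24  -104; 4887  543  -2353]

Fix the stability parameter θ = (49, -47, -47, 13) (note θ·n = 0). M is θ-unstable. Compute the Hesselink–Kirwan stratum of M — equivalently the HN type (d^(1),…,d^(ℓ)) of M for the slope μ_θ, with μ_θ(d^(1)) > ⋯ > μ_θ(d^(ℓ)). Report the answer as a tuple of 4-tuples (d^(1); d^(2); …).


Interval decomposition of M: I[1,1]^2, I[1,3], I[1,4], I[3,3], I[4,4]^2.
HN type (ℓ=4): μ^(1)=49; μ^(2)=13; μ^(3)=-15; μ^(4)=-47

((2, 0, 0, 0); (0, 0, 0, 3); (2, 2, 2, 0); (0, 0, 1, 0))


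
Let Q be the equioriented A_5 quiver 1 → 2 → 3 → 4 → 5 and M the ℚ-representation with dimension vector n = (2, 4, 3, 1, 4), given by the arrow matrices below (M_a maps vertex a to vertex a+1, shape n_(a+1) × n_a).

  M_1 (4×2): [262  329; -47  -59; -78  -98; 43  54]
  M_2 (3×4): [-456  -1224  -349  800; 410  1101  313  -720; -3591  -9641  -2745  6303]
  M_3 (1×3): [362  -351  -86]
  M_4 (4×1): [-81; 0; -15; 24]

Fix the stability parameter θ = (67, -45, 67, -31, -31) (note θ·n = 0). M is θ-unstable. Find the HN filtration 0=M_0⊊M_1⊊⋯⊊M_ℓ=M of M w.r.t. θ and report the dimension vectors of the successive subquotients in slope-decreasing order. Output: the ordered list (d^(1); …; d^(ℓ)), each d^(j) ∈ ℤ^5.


Via rank(M_{q-1}∘⋯∘M_p): M ≅ I[1,2], I[1,5], I[2,3]^2, I[5,5]^3.
μ_θ-semistable layers: μ^(1)=67; μ^(2)=11; μ^(3)=27/5; μ^(4)=-31; μ^(5)=-45

((0, 0, 2, 0, 0); (1, 1, 0, 0, 0); (1, 1, 1, 1, 1); (0, 0, 0, 0, 3); (0, 2, 0, 0, 0))


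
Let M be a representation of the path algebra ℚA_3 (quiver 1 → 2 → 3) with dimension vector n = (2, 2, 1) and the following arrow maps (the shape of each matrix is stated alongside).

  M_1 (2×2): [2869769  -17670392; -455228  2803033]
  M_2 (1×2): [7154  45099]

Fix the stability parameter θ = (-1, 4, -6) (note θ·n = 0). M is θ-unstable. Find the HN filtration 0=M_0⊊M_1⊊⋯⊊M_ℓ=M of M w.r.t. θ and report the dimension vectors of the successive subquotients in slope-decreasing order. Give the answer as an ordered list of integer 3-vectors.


Interval decomposition of M: I[1,2], I[1,3].
HN type (ℓ=2): μ^(1)=4; μ^(2)=-1

((0, 1, 0); (2, 1, 1))


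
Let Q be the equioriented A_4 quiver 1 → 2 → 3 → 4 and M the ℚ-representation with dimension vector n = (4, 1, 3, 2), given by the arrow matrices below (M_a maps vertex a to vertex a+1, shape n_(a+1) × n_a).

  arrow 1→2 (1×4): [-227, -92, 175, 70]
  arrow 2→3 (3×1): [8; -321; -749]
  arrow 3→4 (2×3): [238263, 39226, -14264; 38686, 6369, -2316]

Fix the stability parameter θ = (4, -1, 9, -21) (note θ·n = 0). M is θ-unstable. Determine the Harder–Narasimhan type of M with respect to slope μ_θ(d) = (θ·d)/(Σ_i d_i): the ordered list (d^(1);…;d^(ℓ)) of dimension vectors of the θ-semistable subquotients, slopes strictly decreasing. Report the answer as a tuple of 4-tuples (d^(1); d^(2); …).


Via rank(M_{q-1}∘⋯∘M_p): M ≅ I[1,1]^3, I[1,4], I[3,3], I[3,4].
μ_θ-semistable layers: μ^(1)=9; μ^(2)=4; μ^(3)=-9/4; μ^(4)=-6

((0, 0, 1, 0); (3, 0, 0, 0); (1, 1, 1, 1); (0, 0, 1, 1))


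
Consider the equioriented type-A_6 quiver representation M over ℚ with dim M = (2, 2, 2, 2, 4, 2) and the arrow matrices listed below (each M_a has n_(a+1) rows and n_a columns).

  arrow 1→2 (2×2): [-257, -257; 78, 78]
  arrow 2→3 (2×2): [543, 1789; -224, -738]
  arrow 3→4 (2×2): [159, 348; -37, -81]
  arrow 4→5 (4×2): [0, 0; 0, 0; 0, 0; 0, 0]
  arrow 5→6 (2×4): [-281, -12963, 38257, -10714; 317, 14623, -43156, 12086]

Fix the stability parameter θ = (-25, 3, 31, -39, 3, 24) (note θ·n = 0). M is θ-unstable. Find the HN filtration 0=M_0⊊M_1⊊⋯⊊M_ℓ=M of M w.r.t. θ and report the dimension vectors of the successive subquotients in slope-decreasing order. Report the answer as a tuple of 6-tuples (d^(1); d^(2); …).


Barcode: M ≅ I[1,1], I[1,4], I[2,4], I[5,5]^2, I[5,6]^2. HN layers by μ_θ (4 steps, strictly decreasing):
  μ^(1)=24; μ^(2)=3; μ^(3)=-5/3; μ^(4)=-25

((0, 0, 0, 0, 0, 2); (0, 0, 0, 0, 4, 0); (0, 2, 2, 2, 0, 0); (2, 0, 0, 0, 0, 0))


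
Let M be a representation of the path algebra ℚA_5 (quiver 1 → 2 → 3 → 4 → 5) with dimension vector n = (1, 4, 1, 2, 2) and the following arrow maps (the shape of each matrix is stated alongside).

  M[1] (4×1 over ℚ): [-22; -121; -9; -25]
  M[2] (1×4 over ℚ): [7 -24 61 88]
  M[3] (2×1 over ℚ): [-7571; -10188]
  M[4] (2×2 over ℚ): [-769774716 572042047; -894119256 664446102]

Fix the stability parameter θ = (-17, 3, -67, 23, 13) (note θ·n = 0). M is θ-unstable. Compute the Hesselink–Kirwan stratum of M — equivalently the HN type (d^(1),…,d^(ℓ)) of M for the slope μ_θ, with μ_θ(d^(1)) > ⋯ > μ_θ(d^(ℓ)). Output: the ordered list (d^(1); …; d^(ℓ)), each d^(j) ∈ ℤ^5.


Barcode: M ≅ I[1,4], I[2,2]^3, I[4,5], I[5,5]. HN layers by μ_θ (5 steps, strictly decreasing):
  μ^(1)=23; μ^(2)=18; μ^(3)=13; μ^(4)=3; μ^(5)=-27

((0, 0, 0, 1, 0); (0, 0, 0, 1, 1); (0, 0, 0, 0, 1); (0, 3, 0, 0, 0); (1, 1, 1, 0, 0))


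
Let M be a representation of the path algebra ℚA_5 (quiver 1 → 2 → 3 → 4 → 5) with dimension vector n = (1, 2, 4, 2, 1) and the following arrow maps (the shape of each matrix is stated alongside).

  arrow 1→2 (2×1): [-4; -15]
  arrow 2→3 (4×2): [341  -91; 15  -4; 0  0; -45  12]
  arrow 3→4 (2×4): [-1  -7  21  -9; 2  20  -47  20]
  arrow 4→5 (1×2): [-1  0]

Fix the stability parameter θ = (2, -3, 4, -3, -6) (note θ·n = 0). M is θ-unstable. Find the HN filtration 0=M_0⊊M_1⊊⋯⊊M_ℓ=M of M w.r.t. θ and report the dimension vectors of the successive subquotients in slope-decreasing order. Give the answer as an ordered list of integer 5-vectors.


Via rank(M_{q-1}∘⋯∘M_p): M ≅ I[1,5], I[2,3], I[3,3], I[3,4].
μ_θ-semistable layers: μ^(1)=4; μ^(2)=1/2; μ^(3)=-6/5; μ^(4)=-3

((0, 0, 2, 0, 0); (0, 0, 1, 1, 0); (1, 1, 1, 1, 1); (0, 1, 0, 0, 0))


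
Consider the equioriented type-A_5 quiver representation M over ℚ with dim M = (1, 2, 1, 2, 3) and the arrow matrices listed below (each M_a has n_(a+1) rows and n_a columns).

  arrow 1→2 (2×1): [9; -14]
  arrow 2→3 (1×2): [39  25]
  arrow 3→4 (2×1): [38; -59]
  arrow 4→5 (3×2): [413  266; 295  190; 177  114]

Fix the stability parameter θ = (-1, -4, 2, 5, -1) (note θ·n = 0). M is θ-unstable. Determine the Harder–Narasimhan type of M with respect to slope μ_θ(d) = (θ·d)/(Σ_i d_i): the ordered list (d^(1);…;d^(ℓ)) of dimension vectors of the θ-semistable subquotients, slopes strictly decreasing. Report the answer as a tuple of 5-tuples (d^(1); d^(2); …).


Barcode: M ≅ I[1,4], I[2,2], I[4,5], I[5,5]^2. HN layers by μ_θ (5 steps, strictly decreasing):
  μ^(1)=5; μ^(2)=2; μ^(3)=-1; μ^(4)=-5/2; μ^(5)=-4

((0, 0, 0, 1, 0); (0, 0, 1, 1, 1); (0, 0, 0, 0, 2); (1, 1, 0, 0, 0); (0, 1, 0, 0, 0))


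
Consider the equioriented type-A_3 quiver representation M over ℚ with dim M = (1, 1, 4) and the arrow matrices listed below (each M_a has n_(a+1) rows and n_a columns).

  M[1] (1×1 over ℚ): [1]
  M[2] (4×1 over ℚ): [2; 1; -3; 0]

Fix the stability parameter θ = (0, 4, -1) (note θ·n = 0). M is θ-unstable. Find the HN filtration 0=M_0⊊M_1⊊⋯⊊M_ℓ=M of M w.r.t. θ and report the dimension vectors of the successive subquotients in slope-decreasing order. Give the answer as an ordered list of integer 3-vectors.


Via rank(M_{q-1}∘⋯∘M_p): M ≅ I[1,3], I[3,3]^3.
μ_θ-semistable layers: μ^(1)=3/2; μ^(2)=0; μ^(3)=-1

((0, 1, 1); (1, 0, 0); (0, 0, 3))


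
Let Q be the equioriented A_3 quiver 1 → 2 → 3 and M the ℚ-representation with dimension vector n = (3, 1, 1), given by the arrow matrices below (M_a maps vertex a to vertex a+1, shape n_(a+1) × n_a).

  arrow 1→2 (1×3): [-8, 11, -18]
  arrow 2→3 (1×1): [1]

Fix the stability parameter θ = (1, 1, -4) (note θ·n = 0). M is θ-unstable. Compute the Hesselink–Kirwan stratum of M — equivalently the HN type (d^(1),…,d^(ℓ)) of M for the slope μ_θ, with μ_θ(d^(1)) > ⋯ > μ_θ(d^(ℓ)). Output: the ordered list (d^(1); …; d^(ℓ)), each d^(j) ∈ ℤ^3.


Barcode: M ≅ I[1,1]^2, I[1,3]. HN layers by μ_θ (2 steps, strictly decreasing):
  μ^(1)=1; μ^(2)=-2/3

((2, 0, 0); (1, 1, 1))


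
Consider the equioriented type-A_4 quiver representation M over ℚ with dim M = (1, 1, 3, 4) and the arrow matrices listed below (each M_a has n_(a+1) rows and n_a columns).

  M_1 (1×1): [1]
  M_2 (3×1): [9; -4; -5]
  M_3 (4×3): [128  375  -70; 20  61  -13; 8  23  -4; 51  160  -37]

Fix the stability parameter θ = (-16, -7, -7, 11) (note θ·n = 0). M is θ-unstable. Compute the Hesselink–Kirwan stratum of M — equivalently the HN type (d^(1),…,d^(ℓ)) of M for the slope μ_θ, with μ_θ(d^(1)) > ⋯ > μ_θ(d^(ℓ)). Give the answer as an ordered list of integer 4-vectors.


Interval decomposition of M: I[1,4], I[3,4]^2, I[4,4].
HN type (ℓ=3): μ^(1)=11; μ^(2)=-7; μ^(3)=-16

((0, 0, 0, 4); (0, 1, 3, 0); (1, 0, 0, 0))


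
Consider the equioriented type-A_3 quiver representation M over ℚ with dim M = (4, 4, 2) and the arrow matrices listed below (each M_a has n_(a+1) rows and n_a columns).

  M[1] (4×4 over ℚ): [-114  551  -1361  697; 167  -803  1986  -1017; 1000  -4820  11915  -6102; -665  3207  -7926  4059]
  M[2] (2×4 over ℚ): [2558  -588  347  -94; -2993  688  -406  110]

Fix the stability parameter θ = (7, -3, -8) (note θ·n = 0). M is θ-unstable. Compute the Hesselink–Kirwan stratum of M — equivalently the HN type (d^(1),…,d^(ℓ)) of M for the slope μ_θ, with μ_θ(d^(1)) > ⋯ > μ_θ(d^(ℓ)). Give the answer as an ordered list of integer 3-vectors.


Interval decomposition of M: I[1,2]^2, I[1,3]^2.
HN type (ℓ=2): μ^(1)=2; μ^(2)=-4/3

((2, 2, 0); (2, 2, 2))


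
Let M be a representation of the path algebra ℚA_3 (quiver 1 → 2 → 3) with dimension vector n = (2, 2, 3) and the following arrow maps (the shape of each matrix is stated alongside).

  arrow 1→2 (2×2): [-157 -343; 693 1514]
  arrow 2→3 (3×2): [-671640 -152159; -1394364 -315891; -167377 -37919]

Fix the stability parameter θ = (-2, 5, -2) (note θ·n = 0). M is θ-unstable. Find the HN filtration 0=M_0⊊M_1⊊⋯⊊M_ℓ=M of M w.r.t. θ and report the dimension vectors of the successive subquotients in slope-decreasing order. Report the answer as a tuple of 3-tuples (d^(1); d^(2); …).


Barcode: M ≅ I[1,3]^2, I[3,3]. HN layers by μ_θ (2 steps, strictly decreasing):
  μ^(1)=3/2; μ^(2)=-2

((0, 2, 2); (2, 0, 1))


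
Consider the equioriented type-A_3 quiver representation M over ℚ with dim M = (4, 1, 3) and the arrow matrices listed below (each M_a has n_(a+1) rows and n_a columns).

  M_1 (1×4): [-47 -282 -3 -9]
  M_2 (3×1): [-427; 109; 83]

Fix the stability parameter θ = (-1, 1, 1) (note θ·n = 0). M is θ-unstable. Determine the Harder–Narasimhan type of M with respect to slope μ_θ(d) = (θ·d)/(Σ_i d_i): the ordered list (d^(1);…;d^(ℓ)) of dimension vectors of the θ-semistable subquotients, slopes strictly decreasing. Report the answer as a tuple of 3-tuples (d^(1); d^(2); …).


Interval decomposition of M: I[1,1]^3, I[1,3], I[3,3]^2.
HN type (ℓ=2): μ^(1)=1; μ^(2)=-1

((0, 1, 3); (4, 0, 0))


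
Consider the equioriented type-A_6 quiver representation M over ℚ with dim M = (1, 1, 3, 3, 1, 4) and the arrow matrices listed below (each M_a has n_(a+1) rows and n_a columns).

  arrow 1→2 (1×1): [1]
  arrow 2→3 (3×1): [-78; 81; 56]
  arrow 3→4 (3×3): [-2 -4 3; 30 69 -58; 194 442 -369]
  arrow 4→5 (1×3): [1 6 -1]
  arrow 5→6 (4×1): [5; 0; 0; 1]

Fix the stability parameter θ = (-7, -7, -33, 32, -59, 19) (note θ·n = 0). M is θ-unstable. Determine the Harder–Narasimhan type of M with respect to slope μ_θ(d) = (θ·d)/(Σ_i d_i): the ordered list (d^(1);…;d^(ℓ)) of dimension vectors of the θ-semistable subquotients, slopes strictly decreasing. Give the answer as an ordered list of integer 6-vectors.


Via rank(M_{q-1}∘⋯∘M_p): M ≅ I[1,4], I[3,3], I[3,6], I[4,4], I[6,6]^3.
μ_θ-semistable layers: μ^(1)=32; μ^(2)=19; μ^(3)=-27/2; μ^(4)=-47/3; μ^(5)=-33

((0, 0, 0, 2, 0, 0); (0, 0, 0, 0, 0, 4); (0, 0, 0, 1, 1, 0); (1, 1, 1, 0, 0, 0); (0, 0, 2, 0, 0, 0))


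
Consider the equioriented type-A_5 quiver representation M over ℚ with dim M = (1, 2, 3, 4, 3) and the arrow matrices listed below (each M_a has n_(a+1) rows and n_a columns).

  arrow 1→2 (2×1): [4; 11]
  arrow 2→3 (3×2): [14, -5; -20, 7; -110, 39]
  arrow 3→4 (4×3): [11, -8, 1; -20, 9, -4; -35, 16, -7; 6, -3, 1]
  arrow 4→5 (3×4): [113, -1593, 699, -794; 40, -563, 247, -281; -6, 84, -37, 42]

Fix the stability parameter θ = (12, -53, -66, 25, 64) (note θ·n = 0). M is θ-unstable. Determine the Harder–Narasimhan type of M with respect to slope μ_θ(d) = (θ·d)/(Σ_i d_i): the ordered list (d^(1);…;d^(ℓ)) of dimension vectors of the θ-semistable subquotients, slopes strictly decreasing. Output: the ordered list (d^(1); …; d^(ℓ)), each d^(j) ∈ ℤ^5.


Via rank(M_{q-1}∘⋯∘M_p): M ≅ I[1,5], I[2,5], I[3,5], I[4,4].
μ_θ-semistable layers: μ^(1)=64; μ^(2)=25; μ^(3)=-107/3; μ^(4)=-119/2; μ^(5)=-66

((0, 0, 0, 0, 3); (0, 0, 0, 4, 0); (1, 1, 1, 0, 0); (0, 1, 1, 0, 0); (0, 0, 1, 0, 0))


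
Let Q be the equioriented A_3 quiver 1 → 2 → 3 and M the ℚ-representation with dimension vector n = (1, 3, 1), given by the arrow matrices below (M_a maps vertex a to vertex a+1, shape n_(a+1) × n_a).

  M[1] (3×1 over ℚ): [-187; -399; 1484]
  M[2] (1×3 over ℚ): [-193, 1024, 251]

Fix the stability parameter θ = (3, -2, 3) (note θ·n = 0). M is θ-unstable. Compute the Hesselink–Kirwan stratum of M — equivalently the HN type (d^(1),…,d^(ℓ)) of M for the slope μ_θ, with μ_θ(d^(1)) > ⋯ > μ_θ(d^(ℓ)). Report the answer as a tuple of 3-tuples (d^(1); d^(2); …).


Barcode: M ≅ I[1,3], I[2,2]^2. HN layers by μ_θ (3 steps, strictly decreasing):
  μ^(1)=3; μ^(2)=1/2; μ^(3)=-2

((0, 0, 1); (1, 1, 0); (0, 2, 0))


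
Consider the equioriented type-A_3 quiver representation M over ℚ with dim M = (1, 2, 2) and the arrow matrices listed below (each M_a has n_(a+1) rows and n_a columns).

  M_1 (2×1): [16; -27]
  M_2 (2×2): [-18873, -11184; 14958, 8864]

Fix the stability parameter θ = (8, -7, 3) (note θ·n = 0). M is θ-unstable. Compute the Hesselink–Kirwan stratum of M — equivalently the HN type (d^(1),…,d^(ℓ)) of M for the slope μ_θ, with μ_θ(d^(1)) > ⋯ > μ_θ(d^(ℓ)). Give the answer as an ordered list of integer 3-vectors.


Interval decomposition of M: I[1,2], I[2,3], I[3,3].
HN type (ℓ=3): μ^(1)=3; μ^(2)=1/2; μ^(3)=-7

((0, 0, 2); (1, 1, 0); (0, 1, 0))


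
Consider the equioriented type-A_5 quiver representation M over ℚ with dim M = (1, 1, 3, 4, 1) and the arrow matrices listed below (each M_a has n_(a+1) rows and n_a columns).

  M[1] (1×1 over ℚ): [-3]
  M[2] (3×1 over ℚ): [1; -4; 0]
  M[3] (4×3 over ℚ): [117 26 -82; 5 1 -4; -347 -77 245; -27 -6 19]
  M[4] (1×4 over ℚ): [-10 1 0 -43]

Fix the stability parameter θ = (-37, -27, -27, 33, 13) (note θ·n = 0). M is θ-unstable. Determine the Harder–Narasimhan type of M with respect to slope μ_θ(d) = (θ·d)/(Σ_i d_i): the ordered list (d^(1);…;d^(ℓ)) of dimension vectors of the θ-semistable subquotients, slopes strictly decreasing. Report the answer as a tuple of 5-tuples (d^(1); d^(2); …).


Interval decomposition of M: I[1,4], I[3,4], I[3,5], I[4,4].
HN type (ℓ=4): μ^(1)=33; μ^(2)=23; μ^(3)=-27; μ^(4)=-37

((0, 0, 0, 3, 0); (0, 0, 0, 1, 1); (0, 1, 3, 0, 0); (1, 0, 0, 0, 0))
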